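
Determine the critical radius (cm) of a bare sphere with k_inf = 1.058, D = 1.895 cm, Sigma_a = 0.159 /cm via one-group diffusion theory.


L^2 = D / Sigma_a = 1.895 / 0.159 = 11.91824 cm^2
B_m^2 = (k_inf - 1) / L^2 = (1.058 - 1) / 11.91824 = 0.004866490 /cm^2
For a bare sphere: B_g = pi/R, so R_c = pi / sqrt(B_m^2)
R_c = pi / sqrt(0.004866490) = 45.034 cm

45.034


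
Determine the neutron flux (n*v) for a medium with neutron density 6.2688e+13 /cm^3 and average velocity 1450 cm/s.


phi = n * v
phi = 6.2688e+13 * 1450
phi = 9.0898e+16 /cm^2/s

9.0898e+16


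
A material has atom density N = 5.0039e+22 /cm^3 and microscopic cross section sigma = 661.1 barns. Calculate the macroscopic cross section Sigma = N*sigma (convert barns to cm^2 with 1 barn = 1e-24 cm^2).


Sigma = N * sigma_barns * 1e-24
Sigma = 5.0039e+22 * 661.1 * 1e-24
Sigma = 33.081 /cm

33.081


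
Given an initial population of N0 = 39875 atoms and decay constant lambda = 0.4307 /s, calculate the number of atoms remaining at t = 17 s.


N = N0 * exp(-lambda * t)
N = 39875 * exp(-0.4307 * 17)
N = 26.354

26.354


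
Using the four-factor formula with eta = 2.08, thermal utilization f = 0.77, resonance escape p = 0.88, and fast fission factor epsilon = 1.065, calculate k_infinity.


k_inf = eta * f * p * epsilon
k_inf = 2.08 * 0.77 * 0.88 * 1.065
k_inf = 1.5010

1.5010


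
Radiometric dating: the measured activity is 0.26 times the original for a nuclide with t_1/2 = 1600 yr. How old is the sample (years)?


lambda = ln(2) / t_half = ln(2) / 1600 = 4.332170e-04 /yr
t = -ln(A/A0) / lambda
t = -ln(0.26) / 4.332170e-04
t = 3109.5 yr

3109.5


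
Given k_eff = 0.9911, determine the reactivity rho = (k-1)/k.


rho = (k_eff - 1) / k_eff
rho = (0.9911 - 1) / 0.9911
rho = -0.0089799

-0.0089799


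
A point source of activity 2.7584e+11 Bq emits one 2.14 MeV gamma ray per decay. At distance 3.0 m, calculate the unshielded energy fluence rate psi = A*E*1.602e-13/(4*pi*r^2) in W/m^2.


psi = A * E * 1.602e-13 / (4*pi*r^2)
psi = 2.7584e+11 * 2.14 * 1.602e-13 / (4*pi*3.0^2)
psi = 8.3614e-04 W/m^2

8.3614e-04


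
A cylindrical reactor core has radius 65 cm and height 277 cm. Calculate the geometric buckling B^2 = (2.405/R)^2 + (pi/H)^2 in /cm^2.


B^2 = (2.405/R)^2 + (pi/H)^2
B^2 = (2.405/65)^2 + (pi/277)^2
B^2 = 0.0014976 /cm^2

0.0014976


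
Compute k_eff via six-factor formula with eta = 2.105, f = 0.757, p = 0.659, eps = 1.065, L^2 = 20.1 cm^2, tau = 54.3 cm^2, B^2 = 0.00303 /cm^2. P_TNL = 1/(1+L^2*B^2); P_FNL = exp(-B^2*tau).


k_inf = eta*f*p*eps = 2.105*0.757*0.659*1.065 = 1.118364
P_TNL = 1/(1 + L^2*B^2) = 1/(1 + 20.1*0.00303) = 0.9425932
P_FNL = exp(-B^2*tau) = exp(-0.00303*54.3) = 0.8482932
k_eff = k_inf * P_TNL * P_FNL = 1.118364 * 0.9425932 * 0.8482932
k_eff = 0.89424

0.89424


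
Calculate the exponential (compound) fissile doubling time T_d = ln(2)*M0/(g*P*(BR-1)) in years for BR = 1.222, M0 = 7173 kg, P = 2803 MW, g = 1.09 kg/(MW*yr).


Breeding gain G = BR - 1 = 1.222 - 1 = 0.222
Fissile production rate = g * P * G = 1.09 * 2803 * 0.222 = 678.26994 kg/yr
T_d = ln(2) * M0 / (g * P * G)
T_d = ln(2) * 7173 / 678.26994 = 7.3303 yr

7.3303


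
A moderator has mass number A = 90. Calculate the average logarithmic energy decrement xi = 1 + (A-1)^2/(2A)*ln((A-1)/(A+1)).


xi = 1 + (A-1)^2/(2A) * ln((A-1)/(A+1))
xi = 1 + (90-1)^2/(2*90) * ln((90-1)/(90 +1))
xi = 0.022059

0.022059


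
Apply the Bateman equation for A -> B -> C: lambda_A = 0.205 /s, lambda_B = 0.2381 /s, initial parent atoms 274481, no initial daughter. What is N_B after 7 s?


N_B(t) = lambda_A * N_A0 / (lambda_B - lambda_A) * [exp(-lambda_A*t) - exp(-lambda_B*t)]
exp(-0.205*7) = 0.2381154; exp(-0.2381*7) = 0.1888693
N_B = 0.205 * 274481 / (0.2381 - 0.205) * (0.2381154 - 0.1888693)
N_B = 83716

83716


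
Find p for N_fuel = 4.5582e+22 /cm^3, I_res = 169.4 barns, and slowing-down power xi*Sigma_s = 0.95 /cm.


p = exp(-N * I * 1e-24 / (xi*Sigma_s))
p = exp(-4.5582e+22 * 169.4 * 1e-24 / 0.95)
p = 2.9516e-04

2.9516e-04


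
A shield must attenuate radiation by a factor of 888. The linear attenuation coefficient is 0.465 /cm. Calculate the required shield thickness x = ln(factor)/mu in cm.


x = ln(factor) / mu
x = ln(888) / 0.465
x = 14.600 cm

14.600


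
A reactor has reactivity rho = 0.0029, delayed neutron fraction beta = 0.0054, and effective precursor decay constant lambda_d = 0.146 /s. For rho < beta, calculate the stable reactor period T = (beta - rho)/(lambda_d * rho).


T = (beta - rho) / (lambda_d * rho)
T = (0.0054 - 0.0029) / (0.146 * 0.0029)
T = 5.9046 s

5.9046


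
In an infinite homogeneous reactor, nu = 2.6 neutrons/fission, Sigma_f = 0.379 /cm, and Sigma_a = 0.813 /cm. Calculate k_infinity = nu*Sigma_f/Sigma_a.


k_inf = nu * Sigma_f / Sigma_a
k_inf = 2.6 * 0.379 / 0.813
k_inf = 1.2121

1.2121


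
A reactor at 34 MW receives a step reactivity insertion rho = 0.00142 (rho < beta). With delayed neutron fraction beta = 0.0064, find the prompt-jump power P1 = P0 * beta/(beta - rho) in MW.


P1/P0 = beta / (beta - rho)
P1/P0 = 0.0064 / (0.0064 - 0.00142) = 1.285141
P1 = 34 * 1.285141 = 43.695 MW

43.695


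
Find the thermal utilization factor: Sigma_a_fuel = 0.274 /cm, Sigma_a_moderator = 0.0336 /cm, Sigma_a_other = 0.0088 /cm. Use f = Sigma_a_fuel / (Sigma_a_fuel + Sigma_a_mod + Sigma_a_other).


f = Sigma_a_fuel / (Sigma_a_fuel + Sigma_a_mod + Sigma_a_other)
f = 0.274 / (0.274 + 0.0336 + 0.0088)
f = 0.86599

0.86599


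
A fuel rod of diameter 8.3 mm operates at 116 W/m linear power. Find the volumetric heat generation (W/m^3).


r = D / 2 / 1000 = 8.3 / 2 / 1000 = 0.00415 m
q''' = q' / (pi * r^2)
q''' = 116 / (pi * 0.00415^2)
q''' = 2.1439e+06 W/m^3

2.1439e+06


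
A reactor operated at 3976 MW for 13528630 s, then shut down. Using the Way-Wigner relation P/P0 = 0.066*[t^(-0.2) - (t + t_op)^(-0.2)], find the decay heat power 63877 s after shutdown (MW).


P/P0 = 0.066 * [t^(-0.2) - (t + t_op)^(-0.2)]
P/P0 = 0.066 * [63877^(-0.2) - (63877 + 13528630)^(-0.2)]
P/P0 = 0.066 * [0.1093783 - 0.03744037] = 0.004747903
P = 3976 * 0.004747903 = 18.878 MW

18.878


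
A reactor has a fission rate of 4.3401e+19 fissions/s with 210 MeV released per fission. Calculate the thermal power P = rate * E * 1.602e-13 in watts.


P = fission_rate * E_MeV * 1.602e-13
P = 4.3401e+19 * 210 * 1.602e-13
P = 1.4601e+09 W

1.4601e+09


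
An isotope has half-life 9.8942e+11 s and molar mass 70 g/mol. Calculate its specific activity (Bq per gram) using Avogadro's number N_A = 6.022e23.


lambda = ln(2) / t_half = ln(2) / 9.8942e+11 = 7.005591e-13 /s
SA = lambda * N_A / M
SA = 7.005591e-13 * 6.022e23 / 70
SA = 6.0268e+09 Bq/g

6.0268e+09


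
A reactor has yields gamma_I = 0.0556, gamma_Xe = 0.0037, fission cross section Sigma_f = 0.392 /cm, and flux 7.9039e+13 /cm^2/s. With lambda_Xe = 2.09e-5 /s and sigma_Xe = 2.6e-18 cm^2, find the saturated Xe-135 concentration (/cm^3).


Xe_eq = (gamma_I + gamma_Xe) * Sigma_f * phi / (lambda_Xe + sigma_Xe * phi)
Numerator = (0.0556 + 0.0037) * 0.392 * 7.9039e+13 = 1.837309e+12
Denominator = 2.09e-5 + 2.6e-18 * 7.9039e+13 = 2.264014e-04
Xe_eq = 1.837309e+12 / 2.264014e-04 = 8.1153e+15 /cm^3

8.1153e+15


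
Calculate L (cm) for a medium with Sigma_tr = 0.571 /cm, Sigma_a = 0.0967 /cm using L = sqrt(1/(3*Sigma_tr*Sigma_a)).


D = 1 / (3 * Sigma_tr) = 1 / (3 * 0.571) = 0.5837712 cm
L = sqrt(D / Sigma_a)
L = sqrt(0.5837712 / 0.0967)
L = 2.4570 cm

2.4570


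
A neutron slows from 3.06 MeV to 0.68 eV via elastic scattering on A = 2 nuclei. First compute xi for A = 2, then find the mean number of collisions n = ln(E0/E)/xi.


xi = 1 + (A-1)^2/(2A)*ln((A-1)/(A+1)) = 0.7253469 (for A = 2)
n = ln(E0/E) / xi
n = ln(3.06e6 / 0.68) / 0.7253469
n = ln(4.500000e+06) / 0.7253469 = 21.120

21.120


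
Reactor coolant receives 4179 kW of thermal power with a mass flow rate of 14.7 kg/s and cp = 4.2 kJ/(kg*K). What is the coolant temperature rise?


dT = Q / (m_dot * cp)
dT = 4179 / (14.7 * 4.2)
dT = 67.687 C

67.687


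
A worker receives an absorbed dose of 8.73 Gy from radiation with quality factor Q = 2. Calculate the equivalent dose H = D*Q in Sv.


H = D * Q
H = 8.73 * 2
H = 17.460 Sv

17.460


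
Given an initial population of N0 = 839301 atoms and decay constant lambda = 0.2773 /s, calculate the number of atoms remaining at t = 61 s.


N = N0 * exp(-lambda * t)
N = 839301 * exp(-0.2773 * 61)
N = 0.037818

0.037818


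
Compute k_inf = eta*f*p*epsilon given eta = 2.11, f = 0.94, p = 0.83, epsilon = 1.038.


k_inf = eta * f * p * epsilon
k_inf = 2.11 * 0.94 * 0.83 * 1.038
k_inf = 1.7088

1.7088


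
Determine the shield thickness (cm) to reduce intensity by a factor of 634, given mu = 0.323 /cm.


x = ln(factor) / mu
x = ln(634) / 0.323
x = 19.975 cm

19.975


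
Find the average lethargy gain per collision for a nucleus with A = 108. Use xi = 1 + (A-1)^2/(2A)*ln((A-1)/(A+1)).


xi = 1 + (A-1)^2/(2A) * ln((A-1)/(A+1))
xi = 1 + (108-1)^2/(2*108) * ln((108-1)/(108 +1))
xi = 0.018405

0.018405


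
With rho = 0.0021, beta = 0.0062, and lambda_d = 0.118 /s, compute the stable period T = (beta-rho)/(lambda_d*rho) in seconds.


T = (beta - rho) / (lambda_d * rho)
T = (0.0062 - 0.0021) / (0.118 * 0.0021)
T = 16.546 s

16.546


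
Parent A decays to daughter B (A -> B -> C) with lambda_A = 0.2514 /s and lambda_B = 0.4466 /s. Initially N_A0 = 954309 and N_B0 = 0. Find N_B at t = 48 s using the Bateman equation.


N_B(t) = lambda_A * N_A0 / (lambda_B - lambda_A) * [exp(-lambda_A*t) - exp(-lambda_B*t)]
exp(-0.2514*48) = 5.744889e-06; exp(-0.4466*48) = 4.899097e-10
N_B = 0.2514 * 954309 / (0.4466 - 0.2514) * (5.744889e-06 - 4.899097e-10)
N_B = 7.0602

7.0602


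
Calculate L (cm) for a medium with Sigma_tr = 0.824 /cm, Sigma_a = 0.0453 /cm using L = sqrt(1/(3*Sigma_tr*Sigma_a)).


D = 1 / (3 * Sigma_tr) = 1 / (3 * 0.824) = 0.4045307 cm
L = sqrt(D / Sigma_a)
L = sqrt(0.4045307 / 0.0453)
L = 2.9883 cm

2.9883


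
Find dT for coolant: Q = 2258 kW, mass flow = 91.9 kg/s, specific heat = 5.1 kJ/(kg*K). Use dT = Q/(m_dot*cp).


dT = Q / (m_dot * cp)
dT = 2258 / (91.9 * 5.1)
dT = 4.8177 C

4.8177


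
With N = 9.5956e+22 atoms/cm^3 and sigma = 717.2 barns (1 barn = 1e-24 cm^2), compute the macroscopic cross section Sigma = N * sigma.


Sigma = N * sigma_barns * 1e-24
Sigma = 9.5956e+22 * 717.2 * 1e-24
Sigma = 68.820 /cm

68.820


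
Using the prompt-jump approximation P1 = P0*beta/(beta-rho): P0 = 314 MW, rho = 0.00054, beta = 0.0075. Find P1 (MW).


P1/P0 = beta / (beta - rho)
P1/P0 = 0.0075 / (0.0075 - 0.00054) = 1.077586
P1 = 314 * 1.077586 = 338.36 MW

338.36


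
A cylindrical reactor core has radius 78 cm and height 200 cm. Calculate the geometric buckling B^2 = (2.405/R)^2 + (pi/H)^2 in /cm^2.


B^2 = (2.405/R)^2 + (pi/H)^2
B^2 = (2.405/78)^2 + (pi/200)^2
B^2 = 0.0011974 /cm^2

0.0011974


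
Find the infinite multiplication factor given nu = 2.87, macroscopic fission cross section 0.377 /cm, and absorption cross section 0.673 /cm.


k_inf = nu * Sigma_f / Sigma_a
k_inf = 2.87 * 0.377 / 0.673
k_inf = 1.6077

1.6077


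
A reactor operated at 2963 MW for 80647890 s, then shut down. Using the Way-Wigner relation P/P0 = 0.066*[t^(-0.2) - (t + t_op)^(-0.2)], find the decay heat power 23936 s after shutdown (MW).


P/P0 = 0.066 * [t^(-0.2) - (t + t_op)^(-0.2)]
P/P0 = 0.066 * [23936^(-0.2) - (23936 + 80647890)^(-0.2)]
P/P0 = 0.066 * [0.1331036 - 0.02622138] = 0.007054227
P = 2963 * 0.007054227 = 20.902 MW

20.902


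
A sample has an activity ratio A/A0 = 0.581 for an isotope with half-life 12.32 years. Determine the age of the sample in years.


lambda = ln(2) / t_half = ln(2) / 12.32 = 0.05626195 /yr
t = -ln(A/A0) / lambda
t = -ln(0.581) / 0.05626195
t = 9.6514 yr

9.6514


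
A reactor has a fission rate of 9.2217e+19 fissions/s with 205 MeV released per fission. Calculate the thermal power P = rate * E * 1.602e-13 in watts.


P = fission_rate * E_MeV * 1.602e-13
P = 9.2217e+19 * 205 * 1.602e-13
P = 3.0285e+09 W

3.0285e+09


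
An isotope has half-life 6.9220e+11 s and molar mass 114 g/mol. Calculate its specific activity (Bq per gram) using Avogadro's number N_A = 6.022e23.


lambda = ln(2) / t_half = ln(2) / 6.9220e+11 = 1.001368e-12 /s
SA = lambda * N_A / M
SA = 1.001368e-12 * 6.022e23 / 114
SA = 5.2897e+09 Bq/g

5.2897e+09


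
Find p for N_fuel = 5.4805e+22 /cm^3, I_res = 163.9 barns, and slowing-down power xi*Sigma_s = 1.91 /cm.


p = exp(-N * I * 1e-24 / (xi*Sigma_s))
p = exp(-5.4805e+22 * 163.9 * 1e-24 / 1.91)
p = 0.0090689

0.0090689


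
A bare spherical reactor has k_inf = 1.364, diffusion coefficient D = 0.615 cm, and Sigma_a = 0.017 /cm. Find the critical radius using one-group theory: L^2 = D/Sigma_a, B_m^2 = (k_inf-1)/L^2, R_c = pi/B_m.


L^2 = D / Sigma_a = 0.615 / 0.017 = 36.17647 cm^2
B_m^2 = (k_inf - 1) / L^2 = (1.364 - 1) / 36.17647 = 0.01006179 /cm^2
For a bare sphere: B_g = pi/R, so R_c = pi / sqrt(B_m^2)
R_c = pi / sqrt(0.01006179) = 31.319 cm

31.319


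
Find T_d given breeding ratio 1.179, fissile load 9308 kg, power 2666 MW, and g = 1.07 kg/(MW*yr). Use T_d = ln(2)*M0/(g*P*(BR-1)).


Breeding gain G = BR - 1 = 1.179 - 1 = 0.179
Fissile production rate = g * P * G = 1.07 * 2666 * 0.179 = 510.61898 kg/yr
T_d = ln(2) * M0 / (g * P * G)
T_d = ln(2) * 9308 / 510.61898 = 12.635 yr

12.635


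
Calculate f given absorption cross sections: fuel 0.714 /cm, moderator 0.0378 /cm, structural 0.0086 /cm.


f = Sigma_a_fuel / (Sigma_a_fuel + Sigma_a_mod + Sigma_a_other)
f = 0.714 / (0.714 + 0.0378 + 0.0086)
f = 0.93898

0.93898


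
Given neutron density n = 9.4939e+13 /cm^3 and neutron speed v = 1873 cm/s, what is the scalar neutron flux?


phi = n * v
phi = 9.4939e+13 * 1873
phi = 1.7782e+17 /cm^2/s

1.7782e+17


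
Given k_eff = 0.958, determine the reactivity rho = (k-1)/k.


rho = (k_eff - 1) / k_eff
rho = (0.958 - 1) / 0.958
rho = -0.043841

-0.043841


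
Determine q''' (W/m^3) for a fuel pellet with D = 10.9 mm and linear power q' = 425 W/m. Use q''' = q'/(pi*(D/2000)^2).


r = D / 2 / 1000 = 10.9 / 2 / 1000 = 0.00545 m
q''' = q' / (pi * r^2)
q''' = 425 / (pi * 0.00545^2)
q''' = 4.5546e+06 W/m^3

4.5546e+06


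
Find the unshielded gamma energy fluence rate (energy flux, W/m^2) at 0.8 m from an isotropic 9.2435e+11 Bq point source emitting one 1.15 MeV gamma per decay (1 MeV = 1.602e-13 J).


psi = A * E * 1.602e-13 / (4*pi*r^2)
psi = 9.2435e+11 * 1.15 * 1.602e-13 / (4*pi*0.8^2)
psi = 0.021174 W/m^2

0.021174


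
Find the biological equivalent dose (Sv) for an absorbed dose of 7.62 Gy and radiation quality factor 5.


H = D * Q
H = 7.62 * 5
H = 38.100 Sv

38.100


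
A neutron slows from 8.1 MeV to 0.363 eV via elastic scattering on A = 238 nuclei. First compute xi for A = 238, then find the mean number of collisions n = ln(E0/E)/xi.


xi = 1 + (A-1)^2/(2A)*ln((A-1)/(A+1)) = 0.008379872 (for A = 238)
n = ln(E0/E) / xi
n = ln(8.1e6 / 0.363) / 0.008379872
n = ln(2.231405e+07) / 0.008379872 = 2019.2

2019.2


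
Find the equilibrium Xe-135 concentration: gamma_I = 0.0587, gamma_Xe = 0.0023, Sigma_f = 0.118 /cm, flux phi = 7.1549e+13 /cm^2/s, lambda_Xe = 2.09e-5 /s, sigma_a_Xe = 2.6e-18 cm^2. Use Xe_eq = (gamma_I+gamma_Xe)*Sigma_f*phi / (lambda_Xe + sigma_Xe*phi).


Xe_eq = (gamma_I + gamma_Xe) * Sigma_f * phi / (lambda_Xe + sigma_Xe * phi)
Numerator = (0.0587 + 0.0023) * 0.118 * 7.1549e+13 = 5.150097e+11
Denominator = 2.09e-5 + 2.6e-18 * 7.1549e+13 = 2.069274e-04
Xe_eq = 5.150097e+11 / 2.069274e-04 = 2.4888e+15 /cm^3

2.4888e+15


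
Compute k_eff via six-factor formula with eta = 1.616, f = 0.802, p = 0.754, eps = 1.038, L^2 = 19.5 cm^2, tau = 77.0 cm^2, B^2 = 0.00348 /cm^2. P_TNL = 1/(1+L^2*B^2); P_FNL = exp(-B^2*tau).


k_inf = eta*f*p*eps = 1.616*0.802*0.754*1.038 = 1.014342
P_TNL = 1/(1 + L^2*B^2) = 1/(1 + 19.5*0.00348) = 0.9364523
P_FNL = exp(-B^2*tau) = exp(-0.00348*77.0) = 0.7649384
k_eff = k_inf * P_TNL * P_FNL = 1.014342 * 0.9364523 * 0.7649384
k_eff = 0.72660

0.72660


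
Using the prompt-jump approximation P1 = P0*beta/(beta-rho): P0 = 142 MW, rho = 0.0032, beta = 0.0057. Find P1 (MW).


P1/P0 = beta / (beta - rho)
P1/P0 = 0.0057 / (0.0057 - 0.0032) = 2.280000
P1 = 142 * 2.280000 = 323.76 MW

323.76


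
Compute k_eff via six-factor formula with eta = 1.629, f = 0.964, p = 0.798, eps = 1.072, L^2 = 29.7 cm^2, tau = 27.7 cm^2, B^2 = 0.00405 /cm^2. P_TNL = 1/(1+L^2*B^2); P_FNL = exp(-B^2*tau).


k_inf = eta*f*p*eps = 1.629*0.964*0.798*1.072 = 1.343370
P_TNL = 1/(1 + L^2*B^2) = 1/(1 + 29.7*0.00405) = 0.8926300
P_FNL = exp(-B^2*tau) = exp(-0.00405*27.7) = 0.8938789
k_eff = k_inf * P_TNL * P_FNL = 1.343370 * 0.8926300 * 0.8938789
k_eff = 1.0719

1.0719


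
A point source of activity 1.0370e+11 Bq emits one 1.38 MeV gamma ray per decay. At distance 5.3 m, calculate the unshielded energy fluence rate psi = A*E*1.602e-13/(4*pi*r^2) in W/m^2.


psi = A * E * 1.602e-13 / (4*pi*r^2)
psi = 1.0370e+11 * 1.38 * 1.602e-13 / (4*pi*5.3^2)
psi = 6.4947e-05 W/m^2

6.4947e-05


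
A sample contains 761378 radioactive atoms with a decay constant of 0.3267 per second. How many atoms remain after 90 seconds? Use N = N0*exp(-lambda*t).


N = N0 * exp(-lambda * t)
N = 761378 * exp(-0.3267 * 90)
N = 1.2943e-07

1.2943e-07


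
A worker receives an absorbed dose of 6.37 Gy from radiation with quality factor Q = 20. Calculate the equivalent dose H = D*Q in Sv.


H = D * Q
H = 6.37 * 20
H = 127.40 Sv

127.40


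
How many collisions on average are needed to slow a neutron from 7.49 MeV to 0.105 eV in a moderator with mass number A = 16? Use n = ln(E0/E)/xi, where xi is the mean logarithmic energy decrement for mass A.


xi = 1 + (A-1)^2/(2A)*ln((A-1)/(A+1)) = 0.1199467 (for A = 16)
n = ln(E0/E) / xi
n = ln(7.49e6 / 0.105) / 0.1199467
n = ln(7.133333e+07) / 0.1199467 = 150.76

150.76


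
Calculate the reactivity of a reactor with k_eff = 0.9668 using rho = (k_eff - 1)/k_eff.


rho = (k_eff - 1) / k_eff
rho = (0.9668 - 1) / 0.9668
rho = -0.034340

-0.034340


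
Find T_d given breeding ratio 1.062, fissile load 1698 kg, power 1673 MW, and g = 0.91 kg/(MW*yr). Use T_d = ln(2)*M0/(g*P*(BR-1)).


Breeding gain G = BR - 1 = 1.062 - 1 = 0.062
Fissile production rate = g * P * G = 0.91 * 1673 * 0.062 = 94.39066 kg/yr
T_d = ln(2) * M0 / (g * P * G)
T_d = ln(2) * 1698 / 94.39066 = 12.469 yr

12.469


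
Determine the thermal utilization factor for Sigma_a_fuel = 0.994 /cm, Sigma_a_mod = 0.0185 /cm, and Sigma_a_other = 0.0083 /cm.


f = Sigma_a_fuel / (Sigma_a_fuel + Sigma_a_mod + Sigma_a_other)
f = 0.994 / (0.994 + 0.0185 + 0.0083)
f = 0.97375

0.97375


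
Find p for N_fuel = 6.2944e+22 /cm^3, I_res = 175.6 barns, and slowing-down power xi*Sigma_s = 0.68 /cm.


p = exp(-N * I * 1e-24 / (xi*Sigma_s))
p = exp(-6.2944e+22 * 175.6 * 1e-24 / 0.68)
p = 8.7261e-08

8.7261e-08


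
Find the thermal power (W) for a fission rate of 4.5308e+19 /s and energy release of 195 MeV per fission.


P = fission_rate * E_MeV * 1.602e-13
P = 4.5308e+19 * 195 * 1.602e-13
P = 1.4154e+09 W

1.4154e+09


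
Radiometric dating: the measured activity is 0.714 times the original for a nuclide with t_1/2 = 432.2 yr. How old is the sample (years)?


lambda = ln(2) / t_half = ln(2) / 432.2 = 0.001603765 /yr
t = -ln(A/A0) / lambda
t = -ln(0.714) / 0.001603765
t = 210.05 yr

210.05


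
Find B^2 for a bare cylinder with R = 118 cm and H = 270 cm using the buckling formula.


B^2 = (2.405/R)^2 + (pi/H)^2
B^2 = (2.405/118)^2 + (pi/270)^2
B^2 = 5.5079e-04 /cm^2

5.5079e-04


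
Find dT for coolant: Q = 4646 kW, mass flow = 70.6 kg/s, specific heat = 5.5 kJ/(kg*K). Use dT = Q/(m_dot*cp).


dT = Q / (m_dot * cp)
dT = 4646 / (70.6 * 5.5)
dT = 11.965 C

11.965


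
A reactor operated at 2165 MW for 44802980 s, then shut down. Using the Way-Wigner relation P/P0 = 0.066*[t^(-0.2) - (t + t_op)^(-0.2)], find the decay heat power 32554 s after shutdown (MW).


P/P0 = 0.066 * [t^(-0.2) - (t + t_op)^(-0.2)]
P/P0 = 0.066 * [32554^(-0.2) - (32554 + 44802980)^(-0.2)]
P/P0 = 0.066 * [0.1251639 - 0.02949005] = 0.006314474
P = 2165 * 0.006314474 = 13.671 MW

13.671


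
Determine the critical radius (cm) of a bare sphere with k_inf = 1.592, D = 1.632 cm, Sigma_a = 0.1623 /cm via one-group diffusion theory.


L^2 = D / Sigma_a = 1.632 / 0.1623 = 10.05545 cm^2
B_m^2 = (k_inf - 1) / L^2 = (1.592 - 1) / 10.05545 = 0.05887355 /cm^2
For a bare sphere: B_g = pi/R, so R_c = pi / sqrt(B_m^2)
R_c = pi / sqrt(0.05887355) = 12.948 cm

12.948


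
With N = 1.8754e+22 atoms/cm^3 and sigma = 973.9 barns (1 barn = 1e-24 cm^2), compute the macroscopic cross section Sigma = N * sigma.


Sigma = N * sigma_barns * 1e-24
Sigma = 1.8754e+22 * 973.9 * 1e-24
Sigma = 18.265 /cm

18.265


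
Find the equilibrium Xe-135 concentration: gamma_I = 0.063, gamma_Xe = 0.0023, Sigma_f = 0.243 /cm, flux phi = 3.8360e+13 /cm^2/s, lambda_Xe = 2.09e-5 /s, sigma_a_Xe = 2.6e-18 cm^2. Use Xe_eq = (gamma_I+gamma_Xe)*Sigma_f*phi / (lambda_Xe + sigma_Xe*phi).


Xe_eq = (gamma_I + gamma_Xe) * Sigma_f * phi / (lambda_Xe + sigma_Xe * phi)
Numerator = (0.063 + 0.0023) * 0.243 * 3.8360e+13 = 6.086926e+11
Denominator = 2.09e-5 + 2.6e-18 * 3.8360e+13 = 1.206360e-04
Xe_eq = 6.086926e+11 / 1.206360e-04 = 5.0457e+15 /cm^3

5.0457e+15


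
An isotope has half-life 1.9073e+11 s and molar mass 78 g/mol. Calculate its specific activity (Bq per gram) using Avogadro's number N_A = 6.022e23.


lambda = ln(2) / t_half = ln(2) / 1.9073e+11 = 3.634180e-12 /s
SA = lambda * N_A / M
SA = 3.634180e-12 * 6.022e23 / 78
SA = 2.8058e+10 Bq/g

2.8058e+10


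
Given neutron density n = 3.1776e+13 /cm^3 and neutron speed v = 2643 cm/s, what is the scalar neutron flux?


phi = n * v
phi = 3.1776e+13 * 2643
phi = 8.3984e+16 /cm^2/s

8.3984e+16


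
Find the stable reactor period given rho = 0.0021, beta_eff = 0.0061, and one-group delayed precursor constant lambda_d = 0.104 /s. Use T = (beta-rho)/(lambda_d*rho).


T = (beta - rho) / (lambda_d * rho)
T = (0.0061 - 0.0021) / (0.104 * 0.0021)
T = 18.315 s

18.315


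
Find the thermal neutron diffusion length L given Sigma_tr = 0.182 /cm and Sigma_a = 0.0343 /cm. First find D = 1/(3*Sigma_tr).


D = 1 / (3 * Sigma_tr) = 1 / (3 * 0.182) = 1.831502 cm
L = sqrt(D / Sigma_a)
L = sqrt(1.831502 / 0.0343)
L = 7.3073 cm

7.3073


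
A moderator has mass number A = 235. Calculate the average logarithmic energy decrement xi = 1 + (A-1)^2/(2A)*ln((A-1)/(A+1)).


xi = 1 + (A-1)^2/(2A) * ln((A-1)/(A+1))
xi = 1 + (235-1)^2/(2*235) * ln((235-1)/(235 +1))
xi = 0.0084865

0.0084865


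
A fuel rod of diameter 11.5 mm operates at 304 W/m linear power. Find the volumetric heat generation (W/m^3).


r = D / 2 / 1000 = 11.5 / 2 / 1000 = 0.00575 m
q''' = q' / (pi * r^2)
q''' = 304 / (pi * 0.00575^2)
q''' = 2.9268e+06 W/m^3

2.9268e+06


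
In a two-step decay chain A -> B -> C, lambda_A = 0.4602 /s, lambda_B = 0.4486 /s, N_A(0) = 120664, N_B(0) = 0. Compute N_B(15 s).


N_B(t) = lambda_A * N_A0 / (lambda_B - lambda_A) * [exp(-lambda_A*t) - exp(-lambda_B*t)]
exp(-0.4602*15) = 0.001004767; exp(-0.4486*15) = 0.001195728
N_B = 0.4602 * 120664 / (0.4486 - 0.4602) * (0.001004767 - 0.001195728)
N_B = 914.14

914.14


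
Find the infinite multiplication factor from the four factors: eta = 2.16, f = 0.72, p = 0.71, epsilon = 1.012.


k_inf = eta * f * p * epsilon
k_inf = 2.16 * 0.72 * 0.71 * 1.012
k_inf = 1.1174

1.1174


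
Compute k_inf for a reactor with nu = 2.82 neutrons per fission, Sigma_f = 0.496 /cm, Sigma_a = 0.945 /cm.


k_inf = nu * Sigma_f / Sigma_a
k_inf = 2.82 * 0.496 / 0.945
k_inf = 1.4801

1.4801


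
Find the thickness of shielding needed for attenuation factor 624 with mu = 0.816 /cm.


x = ln(factor) / mu
x = ln(624) / 0.816
x = 7.8874 cm

7.8874


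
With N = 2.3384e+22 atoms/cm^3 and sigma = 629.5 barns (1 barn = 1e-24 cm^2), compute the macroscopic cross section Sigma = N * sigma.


Sigma = N * sigma_barns * 1e-24
Sigma = 2.3384e+22 * 629.5 * 1e-24
Sigma = 14.720 /cm

14.720


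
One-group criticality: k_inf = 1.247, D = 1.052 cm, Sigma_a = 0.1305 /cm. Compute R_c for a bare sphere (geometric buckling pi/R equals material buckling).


L^2 = D / Sigma_a = 1.052 / 0.1305 = 8.061303 cm^2
B_m^2 = (k_inf - 1) / L^2 = (1.247 - 1) / 8.061303 = 0.03064021 /cm^2
For a bare sphere: B_g = pi/R, so R_c = pi / sqrt(B_m^2)
R_c = pi / sqrt(0.03064021) = 17.948 cm

17.948


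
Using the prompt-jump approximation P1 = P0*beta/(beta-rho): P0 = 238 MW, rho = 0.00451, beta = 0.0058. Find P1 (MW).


P1/P0 = beta / (beta - rho)
P1/P0 = 0.0058 / (0.0058 - 0.00451) = 4.496124
P1 = 238 * 4.496124 = 1070.1 MW

1070.1


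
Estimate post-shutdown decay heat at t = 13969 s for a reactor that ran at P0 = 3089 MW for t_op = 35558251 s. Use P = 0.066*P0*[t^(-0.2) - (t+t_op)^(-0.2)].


P/P0 = 0.066 * [t^(-0.2) - (t + t_op)^(-0.2)]
P/P0 = 0.066 * [13969^(-0.2) - (13969 + 35558251)^(-0.2)]
P/P0 = 0.066 * [0.1482405 - 0.03088715] = 0.007745321
P = 3089 * 0.007745321 = 23.925 MW

23.925


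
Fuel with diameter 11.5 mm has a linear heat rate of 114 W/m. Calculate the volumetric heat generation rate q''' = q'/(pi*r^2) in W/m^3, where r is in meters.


r = D / 2 / 1000 = 11.5 / 2 / 1000 = 0.00575 m
q''' = q' / (pi * r^2)
q''' = 114 / (pi * 0.00575^2)
q''' = 1.0975e+06 W/m^3

1.0975e+06


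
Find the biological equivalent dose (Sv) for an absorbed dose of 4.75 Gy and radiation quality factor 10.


H = D * Q
H = 4.75 * 10
H = 47.500 Sv

47.500


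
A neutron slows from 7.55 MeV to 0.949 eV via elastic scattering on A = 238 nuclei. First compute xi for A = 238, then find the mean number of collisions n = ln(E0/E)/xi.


xi = 1 + (A-1)^2/(2A)*ln((A-1)/(A+1)) = 0.008379872 (for A = 238)
n = ln(E0/E) / xi
n = ln(7.55e6 / 0.949) / 0.008379872
n = ln(7.955743e+06) / 0.008379872 = 1896.1

1896.1


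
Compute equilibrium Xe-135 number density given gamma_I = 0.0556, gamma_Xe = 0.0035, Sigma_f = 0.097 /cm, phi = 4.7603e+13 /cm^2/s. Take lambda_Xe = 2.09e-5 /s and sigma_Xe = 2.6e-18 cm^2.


Xe_eq = (gamma_I + gamma_Xe) * Sigma_f * phi / (lambda_Xe + sigma_Xe * phi)
Numerator = (0.0556 + 0.0035) * 0.097 * 4.7603e+13 = 2.728937e+11
Denominator = 2.09e-5 + 2.6e-18 * 4.7603e+13 = 1.446678e-04
Xe_eq = 2.728937e+11 / 1.446678e-04 = 1.8863e+15 /cm^3

1.8863e+15


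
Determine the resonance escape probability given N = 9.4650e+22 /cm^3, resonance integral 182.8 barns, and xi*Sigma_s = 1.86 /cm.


p = exp(-N * I * 1e-24 / (xi*Sigma_s))
p = exp(-9.4650e+22 * 182.8 * 1e-24 / 1.86)
p = 9.1227e-05

9.1227e-05


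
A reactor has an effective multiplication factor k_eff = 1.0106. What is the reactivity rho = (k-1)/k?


rho = (k_eff - 1) / k_eff
rho = (1.0106 - 1) / 1.0106
rho = 0.010489

0.010489


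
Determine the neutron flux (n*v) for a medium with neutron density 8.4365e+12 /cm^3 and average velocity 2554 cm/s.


phi = n * v
phi = 8.4365e+12 * 2554
phi = 2.1547e+16 /cm^2/s

2.1547e+16


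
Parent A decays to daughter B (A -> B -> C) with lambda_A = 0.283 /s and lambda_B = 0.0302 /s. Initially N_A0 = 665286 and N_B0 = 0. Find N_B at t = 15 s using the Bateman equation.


N_B(t) = lambda_A * N_A0 / (lambda_B - lambda_A) * [exp(-lambda_A*t) - exp(-lambda_B*t)]
exp(-0.283*15) = 0.01433573; exp(-0.0302*15) = 0.6357181
N_B = 0.283 * 665286 / (0.0302 - 0.283) * (0.01433573 - 0.6357181)
N_B = 462782

462782


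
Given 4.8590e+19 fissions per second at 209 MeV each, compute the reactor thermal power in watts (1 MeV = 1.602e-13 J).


P = fission_rate * E_MeV * 1.602e-13
P = 4.8590e+19 * 209 * 1.602e-13
P = 1.6269e+09 W

1.6269e+09


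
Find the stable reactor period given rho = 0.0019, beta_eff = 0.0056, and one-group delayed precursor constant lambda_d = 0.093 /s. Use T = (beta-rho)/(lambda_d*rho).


T = (beta - rho) / (lambda_d * rho)
T = (0.0056 - 0.0019) / (0.093 * 0.0019)
T = 20.939 s

20.939


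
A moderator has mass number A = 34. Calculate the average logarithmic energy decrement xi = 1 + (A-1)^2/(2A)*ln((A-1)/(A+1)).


xi = 1 + (A-1)^2/(2A) * ln((A-1)/(A+1))
xi = 1 + (34-1)^2/(2*34) * ln((34-1)/(34 +1))
xi = 0.057687

0.057687


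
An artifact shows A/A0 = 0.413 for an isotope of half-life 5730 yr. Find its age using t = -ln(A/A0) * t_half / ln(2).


lambda = ln(2) / t_half = ln(2) / 5730 = 1.209681e-04 /yr
t = -ln(A/A0) / lambda
t = -ln(0.413) / 1.209681e-04
t = 7310.3 yr

7310.3


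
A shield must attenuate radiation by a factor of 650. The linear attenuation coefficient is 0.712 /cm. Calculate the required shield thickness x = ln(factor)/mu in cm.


x = ln(factor) / mu
x = ln(650) / 0.712
x = 9.0969 cm

9.0969


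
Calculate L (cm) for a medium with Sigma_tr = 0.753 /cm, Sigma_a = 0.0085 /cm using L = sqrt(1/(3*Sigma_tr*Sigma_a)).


D = 1 / (3 * Sigma_tr) = 1 / (3 * 0.753) = 0.4426737 cm
L = sqrt(D / Sigma_a)
L = sqrt(0.4426737 / 0.0085)
L = 7.2166 cm

7.2166


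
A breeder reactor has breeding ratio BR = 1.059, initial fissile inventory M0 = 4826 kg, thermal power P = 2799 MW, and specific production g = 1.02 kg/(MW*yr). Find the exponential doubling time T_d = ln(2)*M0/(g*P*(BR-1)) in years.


Breeding gain G = BR - 1 = 1.059 - 1 = 0.059
Fissile production rate = g * P * G = 1.02 * 2799 * 0.059 = 168.44382 kg/yr
T_d = ln(2) * M0 / (g * P * G)
T_d = ln(2) * 4826 / 168.44382 = 19.859 yr

19.859


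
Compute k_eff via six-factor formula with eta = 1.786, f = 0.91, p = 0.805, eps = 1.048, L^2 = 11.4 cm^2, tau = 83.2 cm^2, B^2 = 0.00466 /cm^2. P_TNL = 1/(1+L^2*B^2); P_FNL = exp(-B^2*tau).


k_inf = eta*f*p*eps = 1.786*0.91*0.805*1.048 = 1.371134
P_TNL = 1/(1 + L^2*B^2) = 1/(1 + 11.4*0.00466) = 0.9495558
P_FNL = exp(-B^2*tau) = exp(-0.00466*83.2) = 0.6786078
k_eff = k_inf * P_TNL * P_FNL = 1.371134 * 0.9495558 * 0.6786078
k_eff = 0.88353

0.88353


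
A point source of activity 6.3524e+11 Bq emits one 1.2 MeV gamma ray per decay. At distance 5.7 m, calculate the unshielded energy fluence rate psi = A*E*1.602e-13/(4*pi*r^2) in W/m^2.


psi = A * E * 1.602e-13 / (4*pi*r^2)
psi = 6.3524e+11 * 1.2 * 1.602e-13 / (4*pi*5.7^2)
psi = 2.9910e-04 W/m^2

2.9910e-04


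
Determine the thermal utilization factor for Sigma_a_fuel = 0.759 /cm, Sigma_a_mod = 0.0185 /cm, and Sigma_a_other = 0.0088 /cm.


f = Sigma_a_fuel / (Sigma_a_fuel + Sigma_a_mod + Sigma_a_other)
f = 0.759 / (0.759 + 0.0185 + 0.0088)
f = 0.96528

0.96528


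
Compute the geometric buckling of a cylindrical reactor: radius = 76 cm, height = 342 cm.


B^2 = (2.405/R)^2 + (pi/H)^2
B^2 = (2.405/76)^2 + (pi/342)^2
B^2 = 0.0010858 /cm^2

0.0010858


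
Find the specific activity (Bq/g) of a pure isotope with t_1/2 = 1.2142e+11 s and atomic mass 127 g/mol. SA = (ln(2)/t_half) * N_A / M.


lambda = ln(2) / t_half = ln(2) / 1.2142e+11 = 5.708674e-12 /s
SA = lambda * N_A / M
SA = 5.708674e-12 * 6.022e23 / 127
SA = 2.7069e+10 Bq/g

2.7069e+10


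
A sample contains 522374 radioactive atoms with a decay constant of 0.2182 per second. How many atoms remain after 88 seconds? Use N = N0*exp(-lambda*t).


N = N0 * exp(-lambda * t)
N = 522374 * exp(-0.2182 * 88)
N = 0.0023924

0.0023924


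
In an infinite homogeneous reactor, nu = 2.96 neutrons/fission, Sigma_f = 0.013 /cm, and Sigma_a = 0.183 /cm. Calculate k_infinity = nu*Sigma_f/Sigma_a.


k_inf = nu * Sigma_f / Sigma_a
k_inf = 2.96 * 0.013 / 0.183
k_inf = 0.21027

0.21027


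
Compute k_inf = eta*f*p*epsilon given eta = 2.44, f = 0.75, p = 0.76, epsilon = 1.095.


k_inf = eta * f * p * epsilon
k_inf = 2.44 * 0.75 * 0.76 * 1.095
k_inf = 1.5229

1.5229


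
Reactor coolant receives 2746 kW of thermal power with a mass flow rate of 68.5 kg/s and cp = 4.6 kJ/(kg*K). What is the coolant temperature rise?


dT = Q / (m_dot * cp)
dT = 2746 / (68.5 * 4.6)
dT = 8.7147 C

8.7147


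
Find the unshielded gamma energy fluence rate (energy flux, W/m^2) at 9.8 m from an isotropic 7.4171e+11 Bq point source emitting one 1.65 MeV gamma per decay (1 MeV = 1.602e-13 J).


psi = A * E * 1.602e-13 / (4*pi*r^2)
psi = 7.4171e+11 * 1.65 * 1.602e-13 / (4*pi*9.8^2)
psi = 1.6245e-04 W/m^2

1.6245e-04


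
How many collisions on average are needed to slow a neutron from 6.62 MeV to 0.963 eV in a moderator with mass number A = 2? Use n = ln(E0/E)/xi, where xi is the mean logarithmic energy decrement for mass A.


xi = 1 + (A-1)^2/(2A)*ln((A-1)/(A+1)) = 0.7253469 (for A = 2)
n = ln(E0/E) / xi
n = ln(6.62e6 / 0.963) / 0.7253469
n = ln(6.874351e+06) / 0.7253469 = 21.705

21.705


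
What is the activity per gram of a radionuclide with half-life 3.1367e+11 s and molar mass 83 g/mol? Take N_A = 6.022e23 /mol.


lambda = ln(2) / t_half = ln(2) / 3.1367e+11 = 2.209797e-12 /s
SA = lambda * N_A / M
SA = 2.209797e-12 * 6.022e23 / 83
SA = 1.6033e+10 Bq/g

1.6033e+10


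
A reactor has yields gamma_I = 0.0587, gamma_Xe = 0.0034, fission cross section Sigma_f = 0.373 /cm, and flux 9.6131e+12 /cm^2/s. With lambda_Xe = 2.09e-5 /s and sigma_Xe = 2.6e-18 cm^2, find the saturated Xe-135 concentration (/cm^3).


Xe_eq = (gamma_I + gamma_Xe) * Sigma_f * phi / (lambda_Xe + sigma_Xe * phi)
Numerator = (0.0587 + 0.0034) * 0.373 * 9.6131e+12 = 2.226711e+11
Denominator = 2.09e-5 + 2.6e-18 * 9.6131e+12 = 4.589406e-05
Xe_eq = 2.226711e+11 / 4.589406e-05 = 4.8519e+15 /cm^3

4.8519e+15


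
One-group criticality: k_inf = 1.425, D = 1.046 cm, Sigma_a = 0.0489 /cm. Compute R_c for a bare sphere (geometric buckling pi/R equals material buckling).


L^2 = D / Sigma_a = 1.046 / 0.0489 = 21.39059 cm^2
B_m^2 = (k_inf - 1) / L^2 = (1.425 - 1) / 21.39059 = 0.01986855 /cm^2
For a bare sphere: B_g = pi/R, so R_c = pi / sqrt(B_m^2)
R_c = pi / sqrt(0.01986855) = 22.288 cm

22.288


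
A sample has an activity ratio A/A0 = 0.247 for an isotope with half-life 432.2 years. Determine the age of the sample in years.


lambda = ln(2) / t_half = ln(2) / 432.2 = 0.001603765 /yr
t = -ln(A/A0) / lambda
t = -ln(0.247) / 0.001603765
t = 871.93 yr

871.93


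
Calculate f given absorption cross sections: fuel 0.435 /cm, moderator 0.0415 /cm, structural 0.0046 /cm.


f = Sigma_a_fuel / (Sigma_a_fuel + Sigma_a_mod + Sigma_a_other)
f = 0.435 / (0.435 + 0.0415 + 0.0046)
f = 0.90418

0.90418


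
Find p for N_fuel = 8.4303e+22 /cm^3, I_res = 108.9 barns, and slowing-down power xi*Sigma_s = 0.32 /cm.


p = exp(-N * I * 1e-24 / (xi*Sigma_s))
p = exp(-8.4303e+22 * 108.9 * 1e-24 / 0.32)
p = 3.4703e-13

3.4703e-13


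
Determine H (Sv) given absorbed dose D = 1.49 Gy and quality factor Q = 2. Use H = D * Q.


H = D * Q
H = 1.49 * 2
H = 2.9800 Sv

2.9800


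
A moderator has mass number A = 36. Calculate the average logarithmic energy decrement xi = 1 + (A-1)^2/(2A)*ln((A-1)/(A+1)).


xi = 1 + (A-1)^2/(2A) * ln((A-1)/(A+1))
xi = 1 + (36-1)^2/(2*36) * ln((36-1)/(36 +1))
xi = 0.054541

0.054541


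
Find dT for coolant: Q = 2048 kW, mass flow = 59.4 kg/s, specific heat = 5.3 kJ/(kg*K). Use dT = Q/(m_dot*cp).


dT = Q / (m_dot * cp)
dT = 2048 / (59.4 * 5.3)
dT = 6.5053 C

6.5053


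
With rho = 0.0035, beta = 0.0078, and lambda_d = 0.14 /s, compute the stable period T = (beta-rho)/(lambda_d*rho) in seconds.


T = (beta - rho) / (lambda_d * rho)
T = (0.0078 - 0.0035) / (0.14 * 0.0035)
T = 8.7755 s

8.7755


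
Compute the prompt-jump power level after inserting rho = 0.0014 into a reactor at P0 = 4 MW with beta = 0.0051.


P1/P0 = beta / (beta - rho)
P1/P0 = 0.0051 / (0.0051 - 0.0014) = 1.378378
P1 = 4 * 1.378378 = 5.5135 MW

5.5135


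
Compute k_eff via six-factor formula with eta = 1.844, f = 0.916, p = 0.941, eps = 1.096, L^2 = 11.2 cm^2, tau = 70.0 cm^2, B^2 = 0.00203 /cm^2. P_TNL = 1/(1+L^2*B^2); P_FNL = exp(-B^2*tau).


k_inf = eta*f*p*eps = 1.844*0.916*0.941*1.096 = 1.742034
P_TNL = 1/(1 + L^2*B^2) = 1/(1 + 11.2*0.00203) = 0.9777694
P_FNL = exp(-B^2*tau) = exp(-0.00203*70.0) = 0.8675345
k_eff = k_inf * P_TNL * P_FNL = 1.742034 * 0.9777694 * 0.8675345
k_eff = 1.4777

1.4777


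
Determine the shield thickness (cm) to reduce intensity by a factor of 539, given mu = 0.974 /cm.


x = ln(factor) / mu
x = ln(539) / 0.974
x = 6.4576 cm

6.4576


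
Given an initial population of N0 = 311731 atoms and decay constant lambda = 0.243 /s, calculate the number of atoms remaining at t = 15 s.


N = N0 * exp(-lambda * t)
N = 311731 * exp(-0.243 * 15)
N = 8142.9

8142.9


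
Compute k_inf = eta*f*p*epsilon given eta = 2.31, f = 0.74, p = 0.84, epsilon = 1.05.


k_inf = eta * f * p * epsilon
k_inf = 2.31 * 0.74 * 0.84 * 1.05
k_inf = 1.5077

1.5077


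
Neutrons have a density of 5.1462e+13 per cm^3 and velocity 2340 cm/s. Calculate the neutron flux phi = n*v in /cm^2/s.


phi = n * v
phi = 5.1462e+13 * 2340
phi = 1.2042e+17 /cm^2/s

1.2042e+17


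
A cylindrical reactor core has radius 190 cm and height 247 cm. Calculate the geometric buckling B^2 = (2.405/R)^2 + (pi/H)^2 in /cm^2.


B^2 = (2.405/R)^2 + (pi/H)^2
B^2 = (2.405/190)^2 + (pi/247)^2
B^2 = 3.2200e-04 /cm^2

3.2200e-04


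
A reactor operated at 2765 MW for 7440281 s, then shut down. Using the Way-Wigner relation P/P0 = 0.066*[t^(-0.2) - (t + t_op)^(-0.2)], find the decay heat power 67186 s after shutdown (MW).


P/P0 = 0.066 * [t^(-0.2) - (t + t_op)^(-0.2)]
P/P0 = 0.066 * [67186^(-0.2) - (67186 + 7440281)^(-0.2)]
P/P0 = 0.066 * [0.1082790 - 0.04216007] = 0.004363849
P = 2765 * 0.004363849 = 12.066 MW

12.066


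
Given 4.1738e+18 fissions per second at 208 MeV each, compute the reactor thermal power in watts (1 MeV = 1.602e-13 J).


P = fission_rate * E_MeV * 1.602e-13
P = 4.1738e+18 * 208 * 1.602e-13
P = 1.3908e+08 W

1.3908e+08


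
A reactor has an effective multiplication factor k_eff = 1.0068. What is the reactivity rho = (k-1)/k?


rho = (k_eff - 1) / k_eff
rho = (1.0068 - 1) / 1.0068
rho = 0.0067541

0.0067541


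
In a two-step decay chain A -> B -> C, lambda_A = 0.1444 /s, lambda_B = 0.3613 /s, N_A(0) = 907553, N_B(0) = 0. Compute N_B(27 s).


N_B(t) = lambda_A * N_A0 / (lambda_B - lambda_A) * [exp(-lambda_A*t) - exp(-lambda_B*t)]
exp(-0.1444*27) = 0.02026622; exp(-0.3613*27) = 5.799812e-05
N_B = 0.1444 * 907553 / (0.3613 - 0.1444) * (0.02026622 - 5.799812e-05)
N_B = 12210

12210


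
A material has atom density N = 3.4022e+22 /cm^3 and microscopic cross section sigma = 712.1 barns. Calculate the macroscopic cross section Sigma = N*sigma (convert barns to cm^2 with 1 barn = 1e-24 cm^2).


Sigma = N * sigma_barns * 1e-24
Sigma = 3.4022e+22 * 712.1 * 1e-24
Sigma = 24.227 /cm

24.227


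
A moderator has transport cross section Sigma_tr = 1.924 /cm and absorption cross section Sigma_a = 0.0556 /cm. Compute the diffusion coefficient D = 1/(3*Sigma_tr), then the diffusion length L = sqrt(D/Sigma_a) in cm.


D = 1 / (3 * Sigma_tr) = 1 / (3 * 1.924) = 0.1732502 cm
L = sqrt(D / Sigma_a)
L = sqrt(0.1732502 / 0.0556)
L = 1.7652 cm

1.7652


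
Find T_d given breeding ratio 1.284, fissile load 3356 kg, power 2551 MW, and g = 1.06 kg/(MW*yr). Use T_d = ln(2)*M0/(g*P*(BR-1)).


Breeding gain G = BR - 1 = 1.284 - 1 = 0.284
Fissile production rate = g * P * G = 1.06 * 2551 * 0.284 = 767.95304 kg/yr
T_d = ln(2) * M0 / (g * P * G)
T_d = ln(2) * 3356 / 767.95304 = 3.0291 yr

3.0291


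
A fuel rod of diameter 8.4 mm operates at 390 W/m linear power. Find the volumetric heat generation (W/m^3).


r = D / 2 / 1000 = 8.4 / 2 / 1000 = 0.0042 m
q''' = q' / (pi * r^2)
q''' = 390 / (pi * 0.0042^2)
q''' = 7.0375e+06 W/m^3

7.0375e+06


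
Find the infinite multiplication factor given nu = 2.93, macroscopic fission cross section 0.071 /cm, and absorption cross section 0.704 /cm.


k_inf = nu * Sigma_f / Sigma_a
k_inf = 2.93 * 0.071 / 0.704
k_inf = 0.29550

0.29550
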